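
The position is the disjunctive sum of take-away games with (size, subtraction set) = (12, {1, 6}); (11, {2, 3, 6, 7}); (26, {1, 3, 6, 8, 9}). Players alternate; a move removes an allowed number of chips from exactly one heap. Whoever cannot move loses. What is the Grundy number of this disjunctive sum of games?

4

Heap A, S = {1, 6}:
n :  0  1  2  3  4  5  6  7  8  9 10 11 12
G :  0  1  0  1  0  1  2  0  1  0  1  0  1
G_A(12) = 1.
Heap B, S = {2, 3, 6, 7}:
n :  0  1  2  3  4  5  6  7  8  9 10 11
G :  0  0  1  1  2  0  3  1  2  0  0  1
G_B(11) = 1.
Heap C, S = {1, 3, 6, 8, 9}:
n :  0  1  2  3  4  5  6  7  8  9 10 11 12 13 14 15 16 17 18 19 20 21 22 23 24 25 26
G :  0  1  0  1  0  1  2  3  2  3  2  3  4  5  0  1  0  1  0  1  2  3  2  3  2  3  4
G_C(26) = 4.
Combined Grundy value = 1 ⊕ 1 ⊕ 4 = 4.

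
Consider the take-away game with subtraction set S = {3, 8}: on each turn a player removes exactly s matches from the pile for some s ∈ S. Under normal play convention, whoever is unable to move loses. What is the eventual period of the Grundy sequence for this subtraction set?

11

G(0) = 0
G(1) = mex{} = 0
G(2) = mex{} = 0
G(3) = mex{0} = 1
G(4) = mex{0} = 1
G(5) = mex{0} = 1
G(6) = mex{1} = 0
G(7) = mex{1} = 0
G(8) = mex{1,0} = 2
G(9) = mex{0,0} = 1
G(10) = mex{0,0} = 1
G(11) = mex{2,1} = 0
G(12) = mex{1,1} = 0
G(13) = mex{1,1} = 0
G(14) = mex{0,0} = 1
G(15) = mex{0,0} = 1
G(16) = mex{0,2} = 1
G(17) = mex{1,1} = 0
G(18) = mex{1,1} = 0
G(19) = mex{1,0} = 2
G(20) = mex{0,0} = 1
G(21) = mex{0,0} = 1
G(22) = mex{2,1} = 0
G(23) = mex{1,1} = 0
G(n+11) = G(n) holds for n = 0,…,7 (a full window of length max(S) = 8), so the sequence is purely periodic with period 11.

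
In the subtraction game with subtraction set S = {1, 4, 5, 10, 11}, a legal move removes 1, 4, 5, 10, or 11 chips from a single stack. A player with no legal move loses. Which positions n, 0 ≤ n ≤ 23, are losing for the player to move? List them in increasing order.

0, 2, 8, 14, 16, 22

n :  0  1  2  3  4  5  6  7  8  9 10 11 12 13 14 15 16 17 18 19 20 21 22 23
G :  0  1  0  1  2  3  2  3  0  1  4  5  2  3  0  1  0  1  2  3  2  3  0  1
P-positions are exactly the n with G(n) = 0.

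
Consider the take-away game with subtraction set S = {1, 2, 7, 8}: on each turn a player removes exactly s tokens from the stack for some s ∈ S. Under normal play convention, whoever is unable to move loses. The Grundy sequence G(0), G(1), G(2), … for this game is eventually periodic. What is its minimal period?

n :  0  1  2  3  4  5  6  7  8  9 10 11 12 13 14
G :  0  1  2  0  1  2  0  1  2  0  1  2  0  1  2
G(n+3) = G(n) holds for n = 0,…,7 (a full window of length max(S) = 8), so the sequence is purely periodic with period 3.

3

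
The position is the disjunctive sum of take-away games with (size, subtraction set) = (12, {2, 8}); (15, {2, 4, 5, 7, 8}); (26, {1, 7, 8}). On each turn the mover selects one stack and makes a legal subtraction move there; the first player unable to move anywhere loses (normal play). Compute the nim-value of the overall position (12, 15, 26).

0

Stack A, S = {2, 8}:
G(0) = 0
G(1) = mex{} = 0
G(2) = mex{0} = 1
G(3) = mex{0} = 1
G(4) = mex{1} = 0
G(5) = mex{1} = 0
G(6) = mex{0} = 1
G(7) = mex{0} = 1
G(8) = mex{1,0} = 2
G(9) = mex{1,0} = 2
G(10) = mex{2,1} = 0
G(11) = mex{2,1} = 0
G(12) = mex{0,0} = 1
G_A(12) = 1.
Stack B, S = {2, 4, 5, 7, 8}:
G(0) = 0
G(1) = mex{} = 0
G(2) = mex{0} = 1
G(3) = mex{0} = 1
G(4) = mex{1,0} = 2
G(5) = mex{1,0,0} = 2
G(6) = mex{2,1,0} = 3
G(7) = mex{2,1,1,0} = 3
G(8) = mex{3,2,1,0,0} = 4
G(9) = mex{3,2,2,1,0} = 4
G(10) = mex{4,3,2,1,1} = 0
G(11) = mex{4,3,3,2,1} = 0
G(12) = mex{0,4,3,2,2} = 1
G(13) = mex{0,4,4,3,2} = 1
G(14) = mex{1,0,4,3,3} = 2
G(15) = mex{1,0,0,4,3} = 2
G_B(15) = 2.
Stack C, S = {1, 7, 8}:
n :  0  1  2  3  4  5  6  7  8  9 10 11 12 13 14 15 16 17 18 19 20 21 22 23 24 25 26
G :  0  1  0  1  0  1  0  1  2  3  2  3  2  3  2  0  1  0  1  0  1  0  1  2  3  2  3
G_C(26) = 3.
Combined Grundy value = 1 ⊕ 2 ⊕ 3 = 0.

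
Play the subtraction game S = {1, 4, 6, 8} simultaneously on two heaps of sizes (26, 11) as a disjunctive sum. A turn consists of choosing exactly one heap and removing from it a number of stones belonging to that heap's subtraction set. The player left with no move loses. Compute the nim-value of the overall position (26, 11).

All heaps use S = {1, 4, 6, 8}:
G(0) = 0
G(1) = mex{0} = 1
G(2) = mex{1} = 0
G(3) = mex{0} = 1
G(4) = mex{1,0} = 2
G(5) = mex{2,1} = 0
G(6) = mex{0,0,0} = 1
G(7) = mex{1,1,1} = 0
G(8) = mex{0,2,0,0} = 1
G(9) = mex{1,0,1,1} = 2
G(10) = mex{2,1,2,0} = 3
G(11) = mex{3,0,0,1} = 2
G(12) = mex{2,1,1,2} = 0
G(13) = mex{0,2,0,0} = 1
G(14) = mex{1,3,1,1} = 0
G(15) = mex{0,2,2,0} = 1
G(16) = mex{1,0,3,1} = 2
G(17) = mex{2,1,2,2} = 0
G(18) = mex{0,0,0,3} = 1
G(19) = mex{1,1,1,2} = 0
G(20) = mex{0,2,0,0} = 1
G(21) = mex{1,0,1,1} = 2
G(22) = mex{2,1,2,0} = 3
G(23) = mex{3,0,0,1} = 2
G(24) = mex{2,1,1,2} = 0
G(25) = mex{0,2,0,0} = 1
G(26) = mex{1,3,1,1} = 0
Heap A: G(26) = 0.
Heap B: G(11) = 2.
Combined Grundy value = 0 ⊕ 2 = 2.

2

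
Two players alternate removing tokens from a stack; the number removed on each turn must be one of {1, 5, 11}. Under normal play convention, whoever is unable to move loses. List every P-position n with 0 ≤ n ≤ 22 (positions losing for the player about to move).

G(0) = 0
G(1) = mex{0} = 1
G(2) = mex{1} = 0
G(3) = mex{0} = 1
G(4) = mex{1} = 0
G(5) = mex{0,0} = 1
G(6) = mex{1,1} = 0
G(7) = mex{0,0} = 1
G(8) = mex{1,1} = 0
G(9) = mex{0,0} = 1
G(10) = mex{1,1} = 0
G(11) = mex{0,0,0} = 1
G(12) = mex{1,1,1} = 0
G(13) = mex{0,0,0} = 1
G(14) = mex{1,1,1} = 0
G(15) = mex{0,0,0} = 1
G(16) = mex{1,1,1} = 0
G(17) = mex{0,0,0} = 1
G(18) = mex{1,1,1} = 0
G(19) = mex{0,0,0} = 1
G(20) = mex{1,1,1} = 0
G(21) = mex{0,0,0} = 1
G(22) = mex{1,1,1} = 0
P-positions are exactly the n with G(n) = 0.

0, 2, 4, 6, 8, 10, 12, 14, 16, 18, 20, 22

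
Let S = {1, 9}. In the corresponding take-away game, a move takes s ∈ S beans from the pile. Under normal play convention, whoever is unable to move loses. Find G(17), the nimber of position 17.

1

n :  0  1  2  3  4  5  6  7  8  9 10 11 12 13 14 15 16 17
G :  0  1  0  1  0  1  0  1  0  1  0  1  0  1  0  1  0  1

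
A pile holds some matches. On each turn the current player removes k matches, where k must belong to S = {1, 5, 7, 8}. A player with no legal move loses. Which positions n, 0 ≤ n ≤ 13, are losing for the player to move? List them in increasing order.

G(0) = 0
G(1) = mex{0} = 1
G(2) = mex{1} = 0
G(3) = mex{0} = 1
G(4) = mex{1} = 0
G(5) = mex{0,0} = 1
G(6) = mex{1,1} = 0
G(7) = mex{0,0,0} = 1
G(8) = mex{1,1,1,0} = 2
G(9) = mex{2,0,0,1} = 3
G(10) = mex{3,1,1,0} = 2
G(11) = mex{2,0,0,1} = 3
G(12) = mex{3,1,1,0} = 2
G(13) = mex{2,2,0,1} = 3
P-positions are exactly the n with G(n) = 0.

0, 2, 4, 6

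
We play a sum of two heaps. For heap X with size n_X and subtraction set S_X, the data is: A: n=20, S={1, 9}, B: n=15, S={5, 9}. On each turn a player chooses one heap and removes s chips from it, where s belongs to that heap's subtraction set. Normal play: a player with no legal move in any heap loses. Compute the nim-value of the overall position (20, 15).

0

Heap A, S = {1, 9}:
G(0) = 0
G(1) = mex{0} = 1
G(2) = mex{1} = 0
G(3) = mex{0} = 1
G(4) = mex{1} = 0
G(5) = mex{0} = 1
G(6) = mex{1} = 0
G(7) = mex{0} = 1
G(8) = mex{1} = 0
G(9) = mex{0,0} = 1
G(10) = mex{1,1} = 0
G(11) = mex{0,0} = 1
G(12) = mex{1,1} = 0
G(13) = mex{0,0} = 1
G(14) = mex{1,1} = 0
G(15) = mex{0,0} = 1
G(16) = mex{1,1} = 0
G(17) = mex{0,0} = 1
G(18) = mex{1,1} = 0
G(19) = mex{0,0} = 1
G(20) = mex{1,1} = 0
G_A(20) = 0.
Heap B, S = {5, 9}:
G(0) = 0
G(1) = mex{} = 0
G(2) = mex{} = 0
G(3) = mex{} = 0
G(4) = mex{} = 0
G(5) = mex{0} = 1
G(6) = mex{0} = 1
G(7) = mex{0} = 1
G(8) = mex{0} = 1
G(9) = mex{0,0} = 1
G(10) = mex{1,0} = 2
G(11) = mex{1,0} = 2
G(12) = mex{1,0} = 2
G(13) = mex{1,0} = 2
G(14) = mex{1,1} = 0
G(15) = mex{2,1} = 0
G_B(15) = 0.
Combined Grundy value = 0 ⊕ 0 = 0.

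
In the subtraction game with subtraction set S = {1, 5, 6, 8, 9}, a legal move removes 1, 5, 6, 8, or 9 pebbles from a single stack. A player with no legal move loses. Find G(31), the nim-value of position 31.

G(0) = 0
G(1) = mex{0} = 1
G(2) = mex{1} = 0
G(3) = mex{0} = 1
G(4) = mex{1} = 0
G(5) = mex{0,0} = 1
G(6) = mex{1,1,0} = 2
G(7) = mex{2,0,1} = 3
G(8) = mex{3,1,0,0} = 2
G(9) = mex{2,0,1,1,0} = 3
G(10) = mex{3,1,0,0,1} = 2
G(11) = mex{2,2,1,1,0} = 3
G(12) = mex{3,3,2,0,1} = 4
G(13) = mex{4,2,3,1,0} = 5
G(14) = mex{5,3,2,2,1} = 0
G(15) = mex{0,2,3,3,2} = 1
G(16) = mex{1,3,2,2,3} = 0
G(17) = mex{0,4,3,3,2} = 1
G(18) = mex{1,5,4,2,3} = 0
G(19) = mex{0,0,5,3,2} = 1
G(20) = mex{1,1,0,4,3} = 2
G(21) = mex{2,0,1,5,4} = 3
G(22) = mex{3,1,0,0,5} = 2
G(23) = mex{2,0,1,1,0} = 3
G(24) = mex{3,1,0,0,1} = 2
G(25) = mex{2,2,1,1,0} = 3
G(26) = mex{3,3,2,0,1} = 4
G(27) = mex{4,2,3,1,0} = 5
G(28) = mex{5,3,2,2,1} = 0
G(29) = mex{0,2,3,3,2} = 1
G(30) = mex{1,3,2,2,3} = 0
G(31) = mex{0,4,3,3,2} = 1

1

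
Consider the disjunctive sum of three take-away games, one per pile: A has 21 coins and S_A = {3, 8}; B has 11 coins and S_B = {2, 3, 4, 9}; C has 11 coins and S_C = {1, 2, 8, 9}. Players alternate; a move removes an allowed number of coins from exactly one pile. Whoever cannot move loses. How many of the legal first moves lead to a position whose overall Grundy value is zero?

2

Pile A, S = {3, 8}:
G(0) = 0
G(1) = mex{} = 0
G(2) = mex{} = 0
G(3) = mex{0} = 1
G(4) = mex{0} = 1
G(5) = mex{0} = 1
G(6) = mex{1} = 0
G(7) = mex{1} = 0
G(8) = mex{1,0} = 2
G(9) = mex{0,0} = 1
G(10) = mex{0,0} = 1
G(11) = mex{2,1} = 0
G(12) = mex{1,1} = 0
G(13) = mex{1,1} = 0
G(14) = mex{0,0} = 1
G(15) = mex{0,0} = 1
G(16) = mex{0,2} = 1
G(17) = mex{1,1} = 0
G(18) = mex{1,1} = 0
G(19) = mex{1,0} = 2
G(20) = mex{0,0} = 1
G(21) = mex{0,0} = 1
G_A(21) = 1.
Pile B, S = {2, 3, 4, 9}:
n :  0  1  2  3  4  5  6  7  8  9 10 11
G :  0  0  1  1  2  2  0  0  1  1  2  2
G_B(11) = 2.
Pile C, S = {1, 2, 8, 9}:
G(0) = 0
G(1) = mex{0} = 1
G(2) = mex{1,0} = 2
G(3) = mex{2,1} = 0
G(4) = mex{0,2} = 1
G(5) = mex{1,0} = 2
G(6) = mex{2,1} = 0
G(7) = mex{0,2} = 1
G(8) = mex{1,0,0} = 2
G(9) = mex{2,1,1,0} = 3
G(10) = mex{3,2,2,1} = 0
G(11) = mex{0,3,0,2} = 1
G_C(11) = 1.
Combined Grundy value = 1 ⊕ 2 ⊕ 1 = 2.
A winning move leaves total XOR = 0, i.e. changes one component's Grundy value g to g ⊕ X where X is the current total.
Pile A: need g' = 1⊕2 = 3. Options: 21−3→G=0, 21−8→G=0. Hits: 0.
Pile B: need g' = 2⊕2 = 0. Options: 11−2→G=1, 11−3→G=1, 11−4→G=0, 11−9→G=1. Hits: 1.
Pile C: need g' = 1⊕2 = 3. Options: 11−1→G=0, 11−2→G=3, 11−8→G=0, 11−9→G=2. Hits: 1.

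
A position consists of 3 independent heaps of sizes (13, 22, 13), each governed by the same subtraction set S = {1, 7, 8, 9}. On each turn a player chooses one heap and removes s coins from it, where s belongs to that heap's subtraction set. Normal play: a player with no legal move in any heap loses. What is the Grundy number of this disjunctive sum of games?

0

All heaps use S = {1, 7, 8, 9}:
G(0) = 0
G(1) = mex{0} = 1
G(2) = mex{1} = 0
G(3) = mex{0} = 1
G(4) = mex{1} = 0
G(5) = mex{0} = 1
G(6) = mex{1} = 0
G(7) = mex{0,0} = 1
G(8) = mex{1,1,0} = 2
G(9) = mex{2,0,1,0} = 3
G(10) = mex{3,1,0,1} = 2
G(11) = mex{2,0,1,0} = 3
G(12) = mex{3,1,0,1} = 2
G(13) = mex{2,0,1,0} = 3
G(14) = mex{3,1,0,1} = 2
G(15) = mex{2,2,1,0} = 3
G(16) = mex{3,3,2,1} = 0
G(17) = mex{0,2,3,2} = 1
G(18) = mex{1,3,2,3} = 0
G(19) = mex{0,2,3,2} = 1
G(20) = mex{1,3,2,3} = 0
G(21) = mex{0,2,3,2} = 1
G(22) = mex{1,3,2,3} = 0
Heap A: G(13) = 3.
Heap B: G(22) = 0.
Heap C: G(13) = 3.
Combined Grundy value = 3 ⊕ 0 ⊕ 3 = 0.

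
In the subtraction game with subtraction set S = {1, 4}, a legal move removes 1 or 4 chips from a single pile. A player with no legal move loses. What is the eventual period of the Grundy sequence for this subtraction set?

G(0) = 0
G(1) = mex{0} = 1
G(2) = mex{1} = 0
G(3) = mex{0} = 1
G(4) = mex{1,0} = 2
G(5) = mex{2,1} = 0
G(6) = mex{0,0} = 1
G(7) = mex{1,1} = 0
G(8) = mex{0,2} = 1
G(9) = mex{1,0} = 2
G(10) = mex{2,1} = 0
G(11) = mex{0,0} = 1
G(12) = mex{1,1} = 0
G(13) = mex{0,2} = 1
G(14) = mex{1,0} = 2
G(n+5) = G(n) holds for n = 0,…,3 (a full window of length max(S) = 4), so the sequence is purely periodic with period 5.

5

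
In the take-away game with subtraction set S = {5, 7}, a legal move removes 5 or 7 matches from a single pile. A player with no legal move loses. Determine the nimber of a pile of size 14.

n :  0  1  2  3  4  5  6  7  8  9 10 11 12 13 14
G :  0  0  0  0  0  1  1  1  1  1  2  2  0  0  0

0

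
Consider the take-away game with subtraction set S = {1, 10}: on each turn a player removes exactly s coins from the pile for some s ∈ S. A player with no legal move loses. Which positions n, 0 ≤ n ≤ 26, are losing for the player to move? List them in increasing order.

0, 2, 4, 6, 8, 11, 13, 15, 17, 19, 22, 24, 26

G(0) = 0
G(1) = mex{0} = 1
G(2) = mex{1} = 0
G(3) = mex{0} = 1
G(4) = mex{1} = 0
G(5) = mex{0} = 1
G(6) = mex{1} = 0
G(7) = mex{0} = 1
G(8) = mex{1} = 0
G(9) = mex{0} = 1
G(10) = mex{1,0} = 2
G(11) = mex{2,1} = 0
G(12) = mex{0,0} = 1
G(13) = mex{1,1} = 0
G(14) = mex{0,0} = 1
G(15) = mex{1,1} = 0
G(16) = mex{0,0} = 1
G(17) = mex{1,1} = 0
G(18) = mex{0,0} = 1
G(19) = mex{1,1} = 0
G(20) = mex{0,2} = 1
G(21) = mex{1,0} = 2
G(22) = mex{2,1} = 0
G(23) = mex{0,0} = 1
G(24) = mex{1,1} = 0
G(25) = mex{0,0} = 1
G(26) = mex{1,1} = 0
P-positions are exactly the n with G(n) = 0.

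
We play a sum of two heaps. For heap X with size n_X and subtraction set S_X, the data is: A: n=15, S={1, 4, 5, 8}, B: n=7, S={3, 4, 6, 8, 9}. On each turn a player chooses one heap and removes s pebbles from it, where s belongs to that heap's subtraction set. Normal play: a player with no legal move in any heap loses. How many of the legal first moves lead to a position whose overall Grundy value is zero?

0

Heap A, S = {1, 4, 5, 8}:
G(0) = 0
G(1) = mex{0} = 1
G(2) = mex{1} = 0
G(3) = mex{0} = 1
G(4) = mex{1,0} = 2
G(5) = mex{2,1,0} = 3
G(6) = mex{3,0,1} = 2
G(7) = mex{2,1,0} = 3
G(8) = mex{3,2,1,0} = 4
G(9) = mex{4,3,2,1} = 0
G(10) = mex{0,2,3,0} = 1
G(11) = mex{1,3,2,1} = 0
G(12) = mex{0,4,3,2} = 1
G(13) = mex{1,0,4,3} = 2
G(14) = mex{2,1,0,2} = 3
G(15) = mex{3,0,1,3} = 2
G_A(15) = 2.
Heap B, S = {3, 4, 6, 8, 9}:
n : 0 1 2 3 4 5 6 7
G : 0 0 0 1 1 1 2 2
G_B(7) = 2.
Combined Grundy value = 2 ⊕ 2 = 0.
A winning move leaves total XOR = 0, i.e. changes one component's Grundy value g to g ⊕ X where X is the current total.
Heap A: target g' = 2⊕0 = 2, but every legal move changes the Grundy value (mex property), so 0 moves.
Heap B: target g' = 2⊕0 = 2, but every legal move changes the Grundy value (mex property), so 0 moves.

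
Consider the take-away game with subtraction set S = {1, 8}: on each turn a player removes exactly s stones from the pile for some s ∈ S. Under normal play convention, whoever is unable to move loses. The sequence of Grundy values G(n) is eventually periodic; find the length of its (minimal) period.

9

n :  0  1  2  3  4  5  6  7  8  9 10 11 12 13 14 15 16 17 18 19
G :  0  1  0  1  0  1  0  1  2  0  1  0  1  0  1  0  1  2  0  1
G(n+9) = G(n) holds for n = 0,…,7 (a full window of length max(S) = 8), so the sequence is purely periodic with period 9.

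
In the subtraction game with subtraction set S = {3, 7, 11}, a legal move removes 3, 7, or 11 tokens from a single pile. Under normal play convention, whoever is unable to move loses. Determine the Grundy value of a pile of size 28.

n :  0  1  2  3  4  5  6  7  8  9 10 11 12 13 14 15 16 17 18 19 20 21 22 23 24 25 26 27 28
G :  0  0  0  1  1  1  0  2  2  1  0  3  2  1  0  0  0  1  1  1  0  2  2  1  0  3  2  1  0

0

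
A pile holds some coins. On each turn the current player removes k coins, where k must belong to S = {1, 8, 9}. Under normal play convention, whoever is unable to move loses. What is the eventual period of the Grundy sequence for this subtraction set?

16

n :  0  1  2  3  4  5  6  7  8  9 10 11 12 13 14 15 16 17 18 19 20 21 22 23 24 25 26 27 28 29 30 31 32 33
G :  0  1  0  1  0  1  0  1  2  3  2  3  2  3  2  3  0  1  0  1  0  1  0  1  2  3  2  3  2  3  2  3  0  1
G(n+16) = G(n) holds for n = 0,…,8 (a full window of length max(S) = 9), so the sequence is purely periodic with period 16.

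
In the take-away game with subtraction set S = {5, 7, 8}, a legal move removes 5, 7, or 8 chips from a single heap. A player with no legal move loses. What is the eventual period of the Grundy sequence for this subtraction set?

13

n :  0  1  2  3  4  5  6  7  8  9 10 11 12 13 14 15 16 17 18 19 20 21 22 23 24 25 26 27
G :  0  0  0  0  0  1  1  1  1  1  2  2  2  0  0  0  0  0  1  1  1  1  1  2  2  2  0  0
G(n+13) = G(n) holds for n = 0,…,7 (a full window of length max(S) = 8), so the sequence is purely periodic with period 13.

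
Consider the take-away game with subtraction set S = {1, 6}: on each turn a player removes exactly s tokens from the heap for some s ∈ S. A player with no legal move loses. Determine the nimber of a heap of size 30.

0

n :  0  1  2  3  4  5  6  7  8  9 10 11 12 13 14 15 16 17 18 19 20 21 22 23 24 25 26 27 28 29 30
G :  0  1  0  1  0  1  2  0  1  0  1  0  1  2  0  1  0  1  0  1  2  0  1  0  1  0  1  2  0  1  0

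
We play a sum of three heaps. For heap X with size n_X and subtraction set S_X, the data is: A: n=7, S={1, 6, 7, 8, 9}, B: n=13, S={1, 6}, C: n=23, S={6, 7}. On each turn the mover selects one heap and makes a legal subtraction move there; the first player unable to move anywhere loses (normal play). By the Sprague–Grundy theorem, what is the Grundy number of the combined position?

0

Heap A, S = {1, 6, 7, 8, 9}:
n : 0 1 2 3 4 5 6 7
G : 0 1 0 1 0 1 2 3
G_A(7) = 3.
Heap B, S = {1, 6}:
G(0) = 0
G(1) = mex{0} = 1
G(2) = mex{1} = 0
G(3) = mex{0} = 1
G(4) = mex{1} = 0
G(5) = mex{0} = 1
G(6) = mex{1,0} = 2
G(7) = mex{2,1} = 0
G(8) = mex{0,0} = 1
G(9) = mex{1,1} = 0
G(10) = mex{0,0} = 1
G(11) = mex{1,1} = 0
G(12) = mex{0,2} = 1
G(13) = mex{1,0} = 2
G_B(13) = 2.
Heap C, S = {6, 7}:
G(0) = 0
G(1) = mex{} = 0
G(2) = mex{} = 0
G(3) = mex{} = 0
G(4) = mex{} = 0
G(5) = mex{} = 0
G(6) = mex{0} = 1
G(7) = mex{0,0} = 1
G(8) = mex{0,0} = 1
G(9) = mex{0,0} = 1
G(10) = mex{0,0} = 1
G(11) = mex{0,0} = 1
G(12) = mex{1,0} = 2
G(13) = mex{1,1} = 0
G(14) = mex{1,1} = 0
G(15) = mex{1,1} = 0
G(16) = mex{1,1} = 0
G(17) = mex{1,1} = 0
G(18) = mex{2,1} = 0
G(19) = mex{0,2} = 1
G(20) = mex{0,0} = 1
G(21) = mex{0,0} = 1
G(22) = mex{0,0} = 1
G(23) = mex{0,0} = 1
G_C(23) = 1.
Combined Grundy value = 3 ⊕ 2 ⊕ 1 = 0.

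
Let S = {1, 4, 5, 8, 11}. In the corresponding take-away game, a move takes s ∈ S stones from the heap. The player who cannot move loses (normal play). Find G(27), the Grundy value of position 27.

0

G(0) = 0
G(1) = mex{0} = 1
G(2) = mex{1} = 0
G(3) = mex{0} = 1
G(4) = mex{1,0} = 2
G(5) = mex{2,1,0} = 3
G(6) = mex{3,0,1} = 2
G(7) = mex{2,1,0} = 3
G(8) = mex{3,2,1,0} = 4
G(9) = mex{4,3,2,1} = 0
G(10) = mex{0,2,3,0} = 1
G(11) = mex{1,3,2,1,0} = 4
G(12) = mex{4,4,3,2,1} = 0
G(13) = mex{0,0,4,3,0} = 1
G(14) = mex{1,1,0,2,1} = 3
G(15) = mex{3,4,1,3,2} = 0
G(16) = mex{0,0,4,4,3} = 1
G(17) = mex{1,1,0,0,2} = 3
G(18) = mex{3,3,1,1,3} = 0
G(19) = mex{0,0,3,4,4} = 1
G(20) = mex{1,1,0,0,0} = 2
G(21) = mex{2,3,1,1,1} = 0
G(22) = mex{0,0,3,3,4} = 1
G(23) = mex{1,1,0,0,0} = 2
G(24) = mex{2,2,1,1,1} = 0
G(25) = mex{0,0,2,3,3} = 1
G(26) = mex{1,1,0,0,0} = 2
G(27) = mex{2,2,1,1,1} = 0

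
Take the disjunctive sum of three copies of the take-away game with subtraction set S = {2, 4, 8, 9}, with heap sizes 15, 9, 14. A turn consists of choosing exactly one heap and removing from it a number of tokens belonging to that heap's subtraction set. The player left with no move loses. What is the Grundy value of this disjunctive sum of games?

1

All heaps use S = {2, 4, 8, 9}:
n :  0  1  2  3  4  5  6  7  8  9 10 11 12 13 14 15
G :  0  0  1  1  2  2  0  0  1  1  2  2  0  0  1  1
Heap A: G(15) = 1.
Heap B: G(9) = 1.
Heap C: G(14) = 1.
Combined Grundy value = 1 ⊕ 1 ⊕ 1 = 1.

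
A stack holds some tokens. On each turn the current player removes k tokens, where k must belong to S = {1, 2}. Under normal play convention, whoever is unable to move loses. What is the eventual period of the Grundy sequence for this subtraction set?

G(0) = 0
G(1) = mex{0} = 1
G(2) = mex{1,0} = 2
G(3) = mex{2,1} = 0
G(4) = mex{0,2} = 1
G(5) = mex{1,0} = 2
G(6) = mex{2,1} = 0
G(7) = mex{0,2} = 1
G(8) = mex{1,0} = 2
G(9) = mex{2,1} = 0
G(10) = mex{0,2} = 1
G(11) = mex{1,0} = 2
G(12) = mex{2,1} = 0
G(13) = mex{0,2} = 1
G(14) = mex{1,0} = 2
G(n+3) = G(n) holds for n = 0,…,1 (a full window of length max(S) = 2), so the sequence is purely periodic with period 3.

3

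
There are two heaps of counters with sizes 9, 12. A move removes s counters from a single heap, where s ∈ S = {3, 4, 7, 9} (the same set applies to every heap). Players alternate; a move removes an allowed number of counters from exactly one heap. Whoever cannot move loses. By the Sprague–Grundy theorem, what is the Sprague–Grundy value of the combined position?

3

All heaps use S = {3, 4, 7, 9}:
n :  0  1  2  3  4  5  6  7  8  9 10 11 12
G :  0  0  0  1  1  1  2  2  2  3  3  3  0
Heap A: G(9) = 3.
Heap B: G(12) = 0.
Combined Grundy value = 3 ⊕ 0 = 3.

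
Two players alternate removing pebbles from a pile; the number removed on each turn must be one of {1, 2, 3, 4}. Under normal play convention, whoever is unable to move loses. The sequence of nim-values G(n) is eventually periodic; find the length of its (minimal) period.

n :  0  1  2  3  4  5  6  7  8  9 10 11 12 13 14
G :  0  1  2  3  4  0  1  2  3  4  0  1  2  3  4
G(n+5) = G(n) holds for n = 0,…,3 (a full window of length max(S) = 4), so the sequence is purely periodic with period 5.

5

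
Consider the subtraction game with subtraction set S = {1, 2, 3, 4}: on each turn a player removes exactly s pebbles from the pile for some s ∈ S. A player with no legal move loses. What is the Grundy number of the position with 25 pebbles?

n :  0  1  2  3  4  5  6  7  8  9 10 11 12 13 14 15 16 17 18 19 20 21 22 23 24 25
G :  0  1  2  3  4  0  1  2  3  4  0  1  2  3  4  0  1  2  3  4  0  1  2  3  4  0

0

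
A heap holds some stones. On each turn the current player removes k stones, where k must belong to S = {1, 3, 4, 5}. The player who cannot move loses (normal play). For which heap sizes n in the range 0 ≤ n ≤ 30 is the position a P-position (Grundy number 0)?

G(0) = 0
G(1) = mex{0} = 1
G(2) = mex{1} = 0
G(3) = mex{0,0} = 1
G(4) = mex{1,1,0} = 2
G(5) = mex{2,0,1,0} = 3
G(6) = mex{3,1,0,1} = 2
G(7) = mex{2,2,1,0} = 3
G(8) = mex{3,3,2,1} = 0
G(9) = mex{0,2,3,2} = 1
G(10) = mex{1,3,2,3} = 0
G(11) = mex{0,0,3,2} = 1
G(12) = mex{1,1,0,3} = 2
G(13) = mex{2,0,1,0} = 3
G(14) = mex{3,1,0,1} = 2
G(15) = mex{2,2,1,0} = 3
G(16) = mex{3,3,2,1} = 0
G(17) = mex{0,2,3,2} = 1
G(18) = mex{1,3,2,3} = 0
G(19) = mex{0,0,3,2} = 1
G(20) = mex{1,1,0,3} = 2
G(21) = mex{2,0,1,0} = 3
G(22) = mex{3,1,0,1} = 2
G(23) = mex{2,2,1,0} = 3
G(24) = mex{3,3,2,1} = 0
G(25) = mex{0,2,3,2} = 1
G(26) = mex{1,3,2,3} = 0
G(27) = mex{0,0,3,2} = 1
G(28) = mex{1,1,0,3} = 2
G(29) = mex{2,0,1,0} = 3
G(30) = mex{3,1,0,1} = 2
P-positions are exactly the n with G(n) = 0.

0, 2, 8, 10, 16, 18, 24, 26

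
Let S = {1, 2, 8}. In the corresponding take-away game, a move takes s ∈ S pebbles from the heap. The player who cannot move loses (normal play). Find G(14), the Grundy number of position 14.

n :  0  1  2  3  4  5  6  7  8  9 10 11 12 13 14
G :  0  1  2  0  1  2  0  1  2  0  1  2  0  1  2

2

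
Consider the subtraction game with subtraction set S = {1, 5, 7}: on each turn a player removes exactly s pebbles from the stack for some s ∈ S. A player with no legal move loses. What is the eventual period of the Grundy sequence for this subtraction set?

2

G(0) = 0
G(1) = mex{0} = 1
G(2) = mex{1} = 0
G(3) = mex{0} = 1
G(4) = mex{1} = 0
G(5) = mex{0,0} = 1
G(6) = mex{1,1} = 0
G(7) = mex{0,0,0} = 1
G(8) = mex{1,1,1} = 0
G(9) = mex{0,0,0} = 1
G(10) = mex{1,1,1} = 0
G(11) = mex{0,0,0} = 1
G(12) = mex{1,1,1} = 0
G(13) = mex{0,0,0} = 1
G(14) = mex{1,1,1} = 0
G(n+2) = G(n) holds for n = 0,…,6 (a full window of length max(S) = 7), so the sequence is purely periodic with period 2.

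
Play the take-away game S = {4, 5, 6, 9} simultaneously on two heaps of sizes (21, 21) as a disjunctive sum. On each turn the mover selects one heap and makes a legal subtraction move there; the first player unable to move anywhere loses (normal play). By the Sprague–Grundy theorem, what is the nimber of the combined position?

All heaps use S = {4, 5, 6, 9}:
G(0) = 0
G(1) = mex{} = 0
G(2) = mex{} = 0
G(3) = mex{} = 0
G(4) = mex{0} = 1
G(5) = mex{0,0} = 1
G(6) = mex{0,0,0} = 1
G(7) = mex{0,0,0} = 1
G(8) = mex{1,0,0} = 2
G(9) = mex{1,1,0,0} = 2
G(10) = mex{1,1,1,0} = 2
G(11) = mex{1,1,1,0} = 2
G(12) = mex{2,1,1,0} = 3
G(13) = mex{2,2,1,1} = 0
G(14) = mex{2,2,2,1} = 0
G(15) = mex{2,2,2,1} = 0
G(16) = mex{3,2,2,1} = 0
G(17) = mex{0,3,2,2} = 1
G(18) = mex{0,0,3,2} = 1
G(19) = mex{0,0,0,2} = 1
G(20) = mex{0,0,0,2} = 1
G(21) = mex{1,0,0,3} = 2
Heap A: G(21) = 2.
Heap B: G(21) = 2.
Combined Grundy value = 2 ⊕ 2 = 0.

0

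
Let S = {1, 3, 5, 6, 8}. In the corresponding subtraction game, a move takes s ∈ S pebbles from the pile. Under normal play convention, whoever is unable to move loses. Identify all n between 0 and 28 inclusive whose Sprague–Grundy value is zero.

0, 2, 4, 11, 13, 15, 22, 24, 26

G(0) = 0
G(1) = mex{0} = 1
G(2) = mex{1} = 0
G(3) = mex{0,0} = 1
G(4) = mex{1,1} = 0
G(5) = mex{0,0,0} = 1
G(6) = mex{1,1,1,0} = 2
G(7) = mex{2,0,0,1} = 3
G(8) = mex{3,1,1,0,0} = 2
G(9) = mex{2,2,0,1,1} = 3
G(10) = mex{3,3,1,0,0} = 2
G(11) = mex{2,2,2,1,1} = 0
G(12) = mex{0,3,3,2,0} = 1
G(13) = mex{1,2,2,3,1} = 0
G(14) = mex{0,0,3,2,2} = 1
G(15) = mex{1,1,2,3,3} = 0
G(16) = mex{0,0,0,2,2} = 1
G(17) = mex{1,1,1,0,3} = 2
G(18) = mex{2,0,0,1,2} = 3
G(19) = mex{3,1,1,0,0} = 2
G(20) = mex{2,2,0,1,1} = 3
G(21) = mex{3,3,1,0,0} = 2
G(22) = mex{2,2,2,1,1} = 0
G(23) = mex{0,3,3,2,0} = 1
G(24) = mex{1,2,2,3,1} = 0
G(25) = mex{0,0,3,2,2} = 1
G(26) = mex{1,1,2,3,3} = 0
G(27) = mex{0,0,0,2,2} = 1
G(28) = mex{1,1,1,0,3} = 2
P-positions are exactly the n with G(n) = 0.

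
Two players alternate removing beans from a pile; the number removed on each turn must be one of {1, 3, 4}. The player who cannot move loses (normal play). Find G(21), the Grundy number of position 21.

0

G(0) = 0
G(1) = mex{0} = 1
G(2) = mex{1} = 0
G(3) = mex{0,0} = 1
G(4) = mex{1,1,0} = 2
G(5) = mex{2,0,1} = 3
G(6) = mex{3,1,0} = 2
G(7) = mex{2,2,1} = 0
G(8) = mex{0,3,2} = 1
G(9) = mex{1,2,3} = 0
G(10) = mex{0,0,2} = 1
G(11) = mex{1,1,0} = 2
G(12) = mex{2,0,1} = 3
G(13) = mex{3,1,0} = 2
G(14) = mex{2,2,1} = 0
G(15) = mex{0,3,2} = 1
G(16) = mex{1,2,3} = 0
G(17) = mex{0,0,2} = 1
G(18) = mex{1,1,0} = 2
G(19) = mex{2,0,1} = 3
G(20) = mex{3,1,0} = 2
G(21) = mex{2,2,1} = 0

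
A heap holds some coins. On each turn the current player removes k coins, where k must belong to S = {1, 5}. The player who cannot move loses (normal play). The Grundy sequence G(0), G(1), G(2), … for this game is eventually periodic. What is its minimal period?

2

n :  0  1  2  3  4  5  6  7  8  9 10 11 12 13 14
G :  0  1  0  1  0  1  0  1  0  1  0  1  0  1  0
G(n+2) = G(n) holds for n = 0,…,4 (a full window of length max(S) = 5), so the sequence is purely periodic with period 2.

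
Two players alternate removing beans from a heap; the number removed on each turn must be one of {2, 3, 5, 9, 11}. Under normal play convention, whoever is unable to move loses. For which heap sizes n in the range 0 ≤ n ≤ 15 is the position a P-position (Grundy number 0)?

0, 1, 7, 8, 14, 15

G(0) = 0
G(1) = mex{} = 0
G(2) = mex{0} = 1
G(3) = mex{0,0} = 1
G(4) = mex{1,0} = 2
G(5) = mex{1,1,0} = 2
G(6) = mex{2,1,0} = 3
G(7) = mex{2,2,1} = 0
G(8) = mex{3,2,1} = 0
G(9) = mex{0,3,2,0} = 1
G(10) = mex{0,0,2,0} = 1
G(11) = mex{1,0,3,1,0} = 2
G(12) = mex{1,1,0,1,0} = 2
G(13) = mex{2,1,0,2,1} = 3
G(14) = mex{2,2,1,2,1} = 0
G(15) = mex{3,2,1,3,2} = 0
P-positions are exactly the n with G(n) = 0.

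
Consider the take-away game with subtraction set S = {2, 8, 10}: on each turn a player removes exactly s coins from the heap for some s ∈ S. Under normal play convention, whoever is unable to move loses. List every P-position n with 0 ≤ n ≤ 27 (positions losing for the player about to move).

0, 1, 4, 5, 16, 17, 20, 21

G(0) = 0
G(1) = mex{} = 0
G(2) = mex{0} = 1
G(3) = mex{0} = 1
G(4) = mex{1} = 0
G(5) = mex{1} = 0
G(6) = mex{0} = 1
G(7) = mex{0} = 1
G(8) = mex{1,0} = 2
G(9) = mex{1,0} = 2
G(10) = mex{2,1,0} = 3
G(11) = mex{2,1,0} = 3
G(12) = mex{3,0,1} = 2
G(13) = mex{3,0,1} = 2
G(14) = mex{2,1,0} = 3
G(15) = mex{2,1,0} = 3
G(16) = mex{3,2,1} = 0
G(17) = mex{3,2,1} = 0
G(18) = mex{0,3,2} = 1
G(19) = mex{0,3,2} = 1
G(20) = mex{1,2,3} = 0
G(21) = mex{1,2,3} = 0
G(22) = mex{0,3,2} = 1
G(23) = mex{0,3,2} = 1
G(24) = mex{1,0,3} = 2
G(25) = mex{1,0,3} = 2
G(26) = mex{2,1,0} = 3
G(27) = mex{2,1,0} = 3
P-positions are exactly the n with G(n) = 0.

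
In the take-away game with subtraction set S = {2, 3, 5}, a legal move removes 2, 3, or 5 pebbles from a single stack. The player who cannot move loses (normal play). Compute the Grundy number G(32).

n :  0  1  2  3  4  5  6  7  8  9 10 11 12 13 14 15 16 17 18 19 20 21 22 23 24 25 26 27 28 29 30 31 32
G :  0  0  1  1  2  2  3  0  0  1  1  2  2  3  0  0  1  1  2  2  3  0  0  1  1  2  2  3  0  0  1  1  2

2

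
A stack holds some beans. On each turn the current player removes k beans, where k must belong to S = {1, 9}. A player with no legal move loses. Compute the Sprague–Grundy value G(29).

n :  0  1  2  3  4  5  6  7  8  9 10 11 12 13 14 15 16 17 18 19 20 21 22 23 24 25 26 27 28 29
G :  0  1  0  1  0  1  0  1  0  1  0  1  0  1  0  1  0  1  0  1  0  1  0  1  0  1  0  1  0  1

1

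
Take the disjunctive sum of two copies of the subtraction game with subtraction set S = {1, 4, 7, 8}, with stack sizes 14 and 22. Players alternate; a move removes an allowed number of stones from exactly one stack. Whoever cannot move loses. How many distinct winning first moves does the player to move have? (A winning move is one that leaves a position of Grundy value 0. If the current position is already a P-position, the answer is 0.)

All stacks use S = {1, 4, 7, 8}:
n :  0  1  2  3  4  5  6  7  8  9 10 11 12 13 14 15 16 17 18 19 20 21 22
G :  0  1  0  1  2  0  1  2  3  2  3  0  1  3  0  1  0  1  2  3  2  4  3
Stack A: G(14) = 0.
Stack B: G(22) = 3.
Combined Grundy value = 0 ⊕ 3 = 3.
A winning move leaves total XOR = 0, i.e. changes one component's Grundy value g to g ⊕ X where X is the current total.
Stack A: need g' = 0⊕3 = 3. Options: 14−1→G=3, 14−4→G=3, 14−7→G=2, 14−8→G=1. Hits: 2.
Stack B: need g' = 3⊕3 = 0. Options: 22−1→G=4, 22−4→G=2, 22−7→G=1, 22−8→G=0. Hits: 1.

3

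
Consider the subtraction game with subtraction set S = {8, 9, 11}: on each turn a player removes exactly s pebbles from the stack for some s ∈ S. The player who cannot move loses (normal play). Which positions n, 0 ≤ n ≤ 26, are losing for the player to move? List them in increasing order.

n :  0  1  2  3  4  5  6  7  8  9 10 11 12 13 14 15 16 17 18 19 20 21 22 23 24 25 26
G :  0  0  0  0  0  0  0  0  1  1  1  1  1  1  1  1  2  2  2  0  0  0  0  0  0  0  0
P-positions are exactly the n with G(n) = 0.

0, 1, 2, 3, 4, 5, 6, 7, 19, 20, 21, 22, 23, 24, 25, 26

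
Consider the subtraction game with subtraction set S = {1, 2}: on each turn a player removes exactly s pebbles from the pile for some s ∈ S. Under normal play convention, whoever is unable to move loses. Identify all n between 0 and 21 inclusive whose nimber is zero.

G(0) = 0
G(1) = mex{0} = 1
G(2) = mex{1,0} = 2
G(3) = mex{2,1} = 0
G(4) = mex{0,2} = 1
G(5) = mex{1,0} = 2
G(6) = mex{2,1} = 0
G(7) = mex{0,2} = 1
G(8) = mex{1,0} = 2
G(9) = mex{2,1} = 0
G(10) = mex{0,2} = 1
G(11) = mex{1,0} = 2
G(12) = mex{2,1} = 0
G(13) = mex{0,2} = 1
G(14) = mex{1,0} = 2
G(15) = mex{2,1} = 0
G(16) = mex{0,2} = 1
G(17) = mex{1,0} = 2
G(18) = mex{2,1} = 0
G(19) = mex{0,2} = 1
G(20) = mex{1,0} = 2
G(21) = mex{2,1} = 0
P-positions are exactly the n with G(n) = 0.

0, 3, 6, 9, 12, 15, 18, 21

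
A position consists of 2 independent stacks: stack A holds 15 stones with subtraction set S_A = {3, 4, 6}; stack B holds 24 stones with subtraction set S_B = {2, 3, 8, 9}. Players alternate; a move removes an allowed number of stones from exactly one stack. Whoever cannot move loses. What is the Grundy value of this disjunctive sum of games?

Stack A, S = {3, 4, 6}:
G(0) = 0
G(1) = mex{} = 0
G(2) = mex{} = 0
G(3) = mex{0} = 1
G(4) = mex{0,0} = 1
G(5) = mex{0,0} = 1
G(6) = mex{1,0,0} = 2
G(7) = mex{1,1,0} = 2
G(8) = mex{1,1,0} = 2
G(9) = mex{2,1,1} = 0
G(10) = mex{2,2,1} = 0
G(11) = mex{2,2,1} = 0
G(12) = mex{0,2,2} = 1
G(13) = mex{0,0,2} = 1
G(14) = mex{0,0,2} = 1
G(15) = mex{1,0,0} = 2
G_A(15) = 2.
Stack B, S = {2, 3, 8, 9}:
n :  0  1  2  3  4  5  6  7  8  9 10 11 12 13 14 15 16 17 18 19 20 21 22 23 24
G :  0  0  1  1  2  0  0  1  1  2  2  0  0  1  1  2  0  0  1  1  2  2  0  0  1
G_B(24) = 1.
Combined Grundy value = 2 ⊕ 1 = 3.

3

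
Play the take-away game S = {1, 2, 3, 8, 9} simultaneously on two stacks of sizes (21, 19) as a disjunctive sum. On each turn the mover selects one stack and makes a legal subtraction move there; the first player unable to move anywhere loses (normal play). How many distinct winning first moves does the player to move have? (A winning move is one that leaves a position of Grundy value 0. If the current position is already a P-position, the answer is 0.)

2

All stacks use S = {1, 2, 3, 8, 9}:
G(0) = 0
G(1) = mex{0} = 1
G(2) = mex{1,0} = 2
G(3) = mex{2,1,0} = 3
G(4) = mex{3,2,1} = 0
G(5) = mex{0,3,2} = 1
G(6) = mex{1,0,3} = 2
G(7) = mex{2,1,0} = 3
G(8) = mex{3,2,1,0} = 4
G(9) = mex{4,3,2,1,0} = 5
G(10) = mex{5,4,3,2,1} = 0
G(11) = mex{0,5,4,3,2} = 1
G(12) = mex{1,0,5,0,3} = 2
G(13) = mex{2,1,0,1,0} = 3
G(14) = mex{3,2,1,2,1} = 0
G(15) = mex{0,3,2,3,2} = 1
G(16) = mex{1,0,3,4,3} = 2
G(17) = mex{2,1,0,5,4} = 3
G(18) = mex{3,2,1,0,5} = 4
G(19) = mex{4,3,2,1,0} = 5
G(20) = mex{5,4,3,2,1} = 0
G(21) = mex{0,5,4,3,2} = 1
Stack A: G(21) = 1.
Stack B: G(19) = 5.
Combined Grundy value = 1 ⊕ 5 = 4.
A winning move leaves total XOR = 0, i.e. changes one component's Grundy value g to g ⊕ X where X is the current total.
Stack A: need g' = 1⊕4 = 5. Options: 21−1→G=0, 21−2→G=5, 21−3→G=4, 21−8→G=3, 21−9→G=2. Hits: 1.
Stack B: need g' = 5⊕4 = 1. Options: 19−1→G=4, 19−2→G=3, 19−3→G=2, 19−8→G=1, 19−9→G=0. Hits: 1.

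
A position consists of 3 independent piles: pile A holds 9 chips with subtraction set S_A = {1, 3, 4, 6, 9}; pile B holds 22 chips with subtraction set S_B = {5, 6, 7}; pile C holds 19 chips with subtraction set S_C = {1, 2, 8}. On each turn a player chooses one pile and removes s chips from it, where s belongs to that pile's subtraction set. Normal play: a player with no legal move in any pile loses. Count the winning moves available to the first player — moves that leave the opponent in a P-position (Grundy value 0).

1

Pile A, S = {1, 3, 4, 6, 9}:
G(0) = 0
G(1) = mex{0} = 1
G(2) = mex{1} = 0
G(3) = mex{0,0} = 1
G(4) = mex{1,1,0} = 2
G(5) = mex{2,0,1} = 3
G(6) = mex{3,1,0,0} = 2
G(7) = mex{2,2,1,1} = 0
G(8) = mex{0,3,2,0} = 1
G(9) = mex{1,2,3,1,0} = 4
G_A(9) = 4.
Pile B, S = {5, 6, 7}:
G(0) = 0
G(1) = mex{} = 0
G(2) = mex{} = 0
G(3) = mex{} = 0
G(4) = mex{} = 0
G(5) = mex{0} = 1
G(6) = mex{0,0} = 1
G(7) = mex{0,0,0} = 1
G(8) = mex{0,0,0} = 1
G(9) = mex{0,0,0} = 1
G(10) = mex{1,0,0} = 2
G(11) = mex{1,1,0} = 2
G(12) = mex{1,1,1} = 0
G(13) = mex{1,1,1} = 0
G(14) = mex{1,1,1} = 0
G(15) = mex{2,1,1} = 0
G(16) = mex{2,2,1} = 0
G(17) = mex{0,2,2} = 1
G(18) = mex{0,0,2} = 1
G(19) = mex{0,0,0} = 1
G(20) = mex{0,0,0} = 1
G(21) = mex{0,0,0} = 1
G(22) = mex{1,0,0} = 2
G_B(22) = 2.
Pile C, S = {1, 2, 8}:
G(0) = 0
G(1) = mex{0} = 1
G(2) = mex{1,0} = 2
G(3) = mex{2,1} = 0
G(4) = mex{0,2} = 1
G(5) = mex{1,0} = 2
G(6) = mex{2,1} = 0
G(7) = mex{0,2} = 1
G(8) = mex{1,0,0} = 2
G(9) = mex{2,1,1} = 0
G(10) = mex{0,2,2} = 1
G(11) = mex{1,0,0} = 2
G(12) = mex{2,1,1} = 0
G(13) = mex{0,2,2} = 1
G(14) = mex{1,0,0} = 2
G(15) = mex{2,1,1} = 0
G(16) = mex{0,2,2} = 1
G(17) = mex{1,0,0} = 2
G(18) = mex{2,1,1} = 0
G(19) = mex{0,2,2} = 1
G_C(19) = 1.
Combined Grundy value = 4 ⊕ 2 ⊕ 1 = 7.
A winning move leaves total XOR = 0, i.e. changes one component's Grundy value g to g ⊕ X where X is the current total.
Pile A: need g' = 4⊕7 = 3. Options: 9−1→G=1, 9−3→G=2, 9−4→G=3, 9−6→G=1, 9−9→G=0. Hits: 1.
Pile B: need g' = 2⊕7 = 5. Options: 22−5→G=1, 22−6→G=0, 22−7→G=0. Hits: 0.
Pile C: need g' = 1⊕7 = 6. Options: 19−1→G=0, 19−2→G=2, 19−8→G=2. Hits: 0.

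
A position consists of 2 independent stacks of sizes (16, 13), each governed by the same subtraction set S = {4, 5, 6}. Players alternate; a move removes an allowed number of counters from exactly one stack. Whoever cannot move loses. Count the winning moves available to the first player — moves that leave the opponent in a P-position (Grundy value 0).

All stacks use S = {4, 5, 6}:
G(0) = 0
G(1) = mex{} = 0
G(2) = mex{} = 0
G(3) = mex{} = 0
G(4) = mex{0} = 1
G(5) = mex{0,0} = 1
G(6) = mex{0,0,0} = 1
G(7) = mex{0,0,0} = 1
G(8) = mex{1,0,0} = 2
G(9) = mex{1,1,0} = 2
G(10) = mex{1,1,1} = 0
G(11) = mex{1,1,1} = 0
G(12) = mex{2,1,1} = 0
G(13) = mex{2,2,1} = 0
G(14) = mex{0,2,2} = 1
G(15) = mex{0,0,2} = 1
G(16) = mex{0,0,0} = 1
Stack A: G(16) = 1.
Stack B: G(13) = 0.
Combined Grundy value = 1 ⊕ 0 = 1.
A winning move leaves total XOR = 0, i.e. changes one component's Grundy value g to g ⊕ X where X is the current total.
Stack A: need g' = 1⊕1 = 0. Options: 16−4→G=0, 16−5→G=0, 16−6→G=0. Hits: 3.
Stack B: need g' = 0⊕1 = 1. Options: 13−4→G=2, 13−5→G=2, 13−6→G=1. Hits: 1.

4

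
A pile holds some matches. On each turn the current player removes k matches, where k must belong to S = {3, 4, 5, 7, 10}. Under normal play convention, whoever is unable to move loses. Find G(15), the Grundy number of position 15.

G(0) = 0
G(1) = mex{} = 0
G(2) = mex{} = 0
G(3) = mex{0} = 1
G(4) = mex{0,0} = 1
G(5) = mex{0,0,0} = 1
G(6) = mex{1,0,0} = 2
G(7) = mex{1,1,0,0} = 2
G(8) = mex{1,1,1,0} = 2
G(9) = mex{2,1,1,0} = 3
G(10) = mex{2,2,1,1,0} = 3
G(11) = mex{2,2,2,1,0} = 3
G(12) = mex{3,2,2,1,0} = 4
G(13) = mex{3,3,2,2,1} = 0
G(14) = mex{3,3,3,2,1} = 0
G(15) = mex{4,3,3,2,1} = 0

0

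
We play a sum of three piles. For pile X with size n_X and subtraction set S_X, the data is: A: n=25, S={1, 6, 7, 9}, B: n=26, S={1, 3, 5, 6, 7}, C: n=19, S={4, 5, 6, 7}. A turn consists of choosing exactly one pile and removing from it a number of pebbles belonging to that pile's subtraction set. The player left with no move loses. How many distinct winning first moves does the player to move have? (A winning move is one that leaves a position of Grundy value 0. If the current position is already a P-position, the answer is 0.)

Pile A, S = {1, 6, 7, 9}:
G(0) = 0
G(1) = mex{0} = 1
G(2) = mex{1} = 0
G(3) = mex{0} = 1
G(4) = mex{1} = 0
G(5) = mex{0} = 1
G(6) = mex{1,0} = 2
G(7) = mex{2,1,0} = 3
G(8) = mex{3,0,1} = 2
G(9) = mex{2,1,0,0} = 3
G(10) = mex{3,0,1,1} = 2
G(11) = mex{2,1,0,0} = 3
G(12) = mex{3,2,1,1} = 0
G(13) = mex{0,3,2,0} = 1
G(14) = mex{1,2,3,1} = 0
G(15) = mex{0,3,2,2} = 1
G(16) = mex{1,2,3,3} = 0
G(17) = mex{0,3,2,2} = 1
G(18) = mex{1,0,3,3} = 2
G(19) = mex{2,1,0,2} = 3
G(20) = mex{3,0,1,3} = 2
G(21) = mex{2,1,0,0} = 3
G(22) = mex{3,0,1,1} = 2
G(23) = mex{2,1,0,0} = 3
G(24) = mex{3,2,1,1} = 0
G(25) = mex{0,3,2,0} = 1
G_A(25) = 1.
Pile B, S = {1, 3, 5, 6, 7}:
G(0) = 0
G(1) = mex{0} = 1
G(2) = mex{1} = 0
G(3) = mex{0,0} = 1
G(4) = mex{1,1} = 0
G(5) = mex{0,0,0} = 1
G(6) = mex{1,1,1,0} = 2
G(7) = mex{2,0,0,1,0} = 3
G(8) = mex{3,1,1,0,1} = 2
G(9) = mex{2,2,0,1,0} = 3
G(10) = mex{3,3,1,0,1} = 2
G(11) = mex{2,2,2,1,0} = 3
G(12) = mex{3,3,3,2,1} = 0
G(13) = mex{0,2,2,3,2} = 1
G(14) = mex{1,3,3,2,3} = 0
G(15) = mex{0,0,2,3,2} = 1
G(16) = mex{1,1,3,2,3} = 0
G(17) = mex{0,0,0,3,2} = 1
G(18) = mex{1,1,1,0,3} = 2
G(19) = mex{2,0,0,1,0} = 3
G(20) = mex{3,1,1,0,1} = 2
G(21) = mex{2,2,0,1,0} = 3
G(22) = mex{3,3,1,0,1} = 2
G(23) = mex{2,2,2,1,0} = 3
G(24) = mex{3,3,3,2,1} = 0
G(25) = mex{0,2,2,3,2} = 1
G(26) = mex{1,3,3,2,3} = 0
G_B(26) = 0.
Pile C, S = {4, 5, 6, 7}:
G(0) = 0
G(1) = mex{} = 0
G(2) = mex{} = 0
G(3) = mex{} = 0
G(4) = mex{0} = 1
G(5) = mex{0,0} = 1
G(6) = mex{0,0,0} = 1
G(7) = mex{0,0,0,0} = 1
G(8) = mex{1,0,0,0} = 2
G(9) = mex{1,1,0,0} = 2
G(10) = mex{1,1,1,0} = 2
G(11) = mex{1,1,1,1} = 0
G(12) = mex{2,1,1,1} = 0
G(13) = mex{2,2,1,1} = 0
G(14) = mex{2,2,2,1} = 0
G(15) = mex{0,2,2,2} = 1
G(16) = mex{0,0,2,2} = 1
G(17) = mex{0,0,0,2} = 1
G(18) = mex{0,0,0,0} = 1
G(19) = mex{1,0,0,0} = 2
G_C(19) = 2.
Combined Grundy value = 1 ⊕ 0 ⊕ 2 = 3.
A winning move leaves total XOR = 0, i.e. changes one component's Grundy value g to g ⊕ X where X is the current total.
Pile A: need g' = 1⊕3 = 2. Options: 25−1→G=0, 25−6→G=3, 25−7→G=2, 25−9→G=0. Hits: 1.
Pile B: need g' = 0⊕3 = 3. Options: 26−1→G=1, 26−3→G=3, 26−5→G=3, 26−6→G=2, 26−7→G=3. Hits: 3.
Pile C: need g' = 2⊕3 = 1. Options: 19−4→G=1, 19−5→G=0, 19−6→G=0, 19−7→G=0. Hits: 1.

5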